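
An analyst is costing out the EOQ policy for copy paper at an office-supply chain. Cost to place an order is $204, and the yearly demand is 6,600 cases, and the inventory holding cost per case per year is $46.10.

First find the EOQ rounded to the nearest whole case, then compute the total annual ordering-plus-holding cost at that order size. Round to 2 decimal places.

Q* = √(2·D·S / H) = √(2·6,600·204 / 46.1) = √58,412.1 ≈ 241.69 → Q = 242 cases
Ordering: D/Q × S = 6,600/242 × $204 = $5,563.64
Holding:  Q/2 × H = 242/2 × $46.1 = $5,578.10
Total = $5,563.64 + $5,578.10 = $11,141.74

$11,141.74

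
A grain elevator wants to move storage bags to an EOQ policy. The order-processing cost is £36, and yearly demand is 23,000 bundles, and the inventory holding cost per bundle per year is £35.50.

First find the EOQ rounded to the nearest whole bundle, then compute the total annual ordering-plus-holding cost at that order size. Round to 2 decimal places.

£7,667.33

2DS/H = 2·23,000·36/35.5 = 46,647.89
EOQ = √46,647.89 ≈ 215.98 → Q = 216 bundles
Annual ordering cost = (D/Q)·S = (23,000/216) × 36 = £3,833.33
Annual holding cost  = (Q/2)·H = (216/2) × 35.5 = £3,834.00
Total = £3,833.33 + £3,834.00 = £7,667.33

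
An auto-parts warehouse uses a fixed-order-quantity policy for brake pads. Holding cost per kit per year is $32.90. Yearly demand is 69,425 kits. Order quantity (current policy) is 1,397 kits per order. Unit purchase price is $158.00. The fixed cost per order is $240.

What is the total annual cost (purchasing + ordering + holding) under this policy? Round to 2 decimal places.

$11,004,057.64

Orders/yr = 69,425/1,397 = 49.696; ordering cost = 49.696 × $240 = $11,926.99
Average inventory = 1,397/2 = 698.5; holding cost = 698.5 × $32.9 = $22,980.65
Purchase cost = D·C = 69,425 × 158 = $10,969,150.00
Total = $11,926.99 + $22,980.65 + $10,969,150.00 = $11,004,057.64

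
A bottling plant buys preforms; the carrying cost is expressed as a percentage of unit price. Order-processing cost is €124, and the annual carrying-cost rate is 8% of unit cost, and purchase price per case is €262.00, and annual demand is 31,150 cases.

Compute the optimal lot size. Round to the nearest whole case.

Carrying cost H = €262 × 8% = €20.9600/case/yr
EOQ = √(2DS/H) = √(2 × 31,150 × 124 / 20.96)
    = √(368,568.70) ≈ 607.10

607 cases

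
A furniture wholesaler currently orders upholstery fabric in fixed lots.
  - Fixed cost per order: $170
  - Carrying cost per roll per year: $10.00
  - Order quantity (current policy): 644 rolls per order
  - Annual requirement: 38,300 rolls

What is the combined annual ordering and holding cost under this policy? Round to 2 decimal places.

Orders/yr = 38,300/644 = 59.472; ordering cost = 59.472 × $170 = $10,110.25
Average inventory = 644/2 = 322; holding cost = 322 × $10 = $3,220.00
Total = $10,110.25 + $3,220.00 = $13,330.25

$13,330.25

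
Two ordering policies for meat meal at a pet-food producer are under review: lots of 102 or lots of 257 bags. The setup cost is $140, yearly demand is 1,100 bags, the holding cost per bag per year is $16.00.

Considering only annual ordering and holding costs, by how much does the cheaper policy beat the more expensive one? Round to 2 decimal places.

For each Q, cost = (D/Q)·S + (Q/2)·H.
TC(102) = (1,100/102)×140 + (102/2)×16 = $2,325.80
TC(257) = (1,100/257)×140 + (257/2)×16 = $2,655.22
Cheaper: Q = 102.  Difference = $329.42

$329.42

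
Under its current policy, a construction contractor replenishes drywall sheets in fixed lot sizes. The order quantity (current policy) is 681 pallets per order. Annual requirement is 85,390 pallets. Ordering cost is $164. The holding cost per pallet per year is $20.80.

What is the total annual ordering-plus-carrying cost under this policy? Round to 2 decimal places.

Ordering: D/Q × S = 85,390/681 × $164 = $20,563.82
Holding:  Q/2 × H = 681/2 × $20.8 = $7,082.40
Total = $20,563.82 + $7,082.40 = $27,646.22

$27,646.22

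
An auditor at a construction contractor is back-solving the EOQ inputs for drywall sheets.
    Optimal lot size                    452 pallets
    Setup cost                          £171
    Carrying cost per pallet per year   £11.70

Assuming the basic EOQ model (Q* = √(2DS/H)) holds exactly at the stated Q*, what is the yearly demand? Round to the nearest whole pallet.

EOQ relation: Q² = 2DS/H, so rearrange for the unknown.
D = Q²H / (2S) = 452² × 11.7 / (2 × 171) = 6,989.35

6,989 pallets per year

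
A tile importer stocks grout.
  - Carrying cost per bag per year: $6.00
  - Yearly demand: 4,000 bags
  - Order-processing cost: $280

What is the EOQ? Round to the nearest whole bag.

2DS/H = 2·4,000·280/6 = 373,333.33
EOQ = √373,333.33 ≈ 611.01

611 bags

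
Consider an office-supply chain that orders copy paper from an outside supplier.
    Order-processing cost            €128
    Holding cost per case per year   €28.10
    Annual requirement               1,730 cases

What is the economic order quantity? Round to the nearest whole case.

126 cases

2DS/H = 2·1,730·128/28.1 = 15,760.85
EOQ = √15,760.85 ≈ 125.54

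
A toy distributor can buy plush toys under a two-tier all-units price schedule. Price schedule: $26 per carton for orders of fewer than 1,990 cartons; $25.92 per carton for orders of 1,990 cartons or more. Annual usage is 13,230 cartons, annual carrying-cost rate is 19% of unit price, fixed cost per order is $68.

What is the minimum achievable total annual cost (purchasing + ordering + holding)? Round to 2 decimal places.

$346,961.35

H₁ = 19%×$26 = $4.9400;  H₂ = 19%×$25.92 = $4.9248
EOQ₁ = √(2×13,230×68/4.9400) = 603.51  (< 1,990, feasible at tier 1)
EOQ₂ = √(2×13,230×68/4.9248) = 604.44  (< 1,990 → use Q = 1,990 at tier-2 price)
TC(tier 1 (EOQ₁), Q≈603.5) = $346,961.35
TC(tier 2, Q≈1,990.0) = $348,273.86
Minimum at tier 1 (EOQ₁): $346,961.35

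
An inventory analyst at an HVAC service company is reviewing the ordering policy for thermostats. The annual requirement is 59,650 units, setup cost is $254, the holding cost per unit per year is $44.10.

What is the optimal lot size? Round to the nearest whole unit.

829 units

Q* = √(2·D·S / H) = √(2·59,650·254 / 44.1) = √687,124.7 ≈ 828.93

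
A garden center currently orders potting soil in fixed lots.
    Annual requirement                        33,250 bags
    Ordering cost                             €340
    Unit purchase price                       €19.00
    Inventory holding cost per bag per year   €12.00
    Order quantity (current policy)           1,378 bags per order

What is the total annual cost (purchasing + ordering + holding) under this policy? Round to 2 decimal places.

€648,221.92

Annual ordering cost = (D/Q)·S = (33,250/1,378) × 340 = €8,203.92
Annual holding cost  = (Q/2)·H = (1,378/2) × 12 = €8,268.00
Purchase cost = D·C = 33,250 × 19 = €631,750.00
Total = €8,203.92 + €8,268.00 + €631,750.00 = €648,221.92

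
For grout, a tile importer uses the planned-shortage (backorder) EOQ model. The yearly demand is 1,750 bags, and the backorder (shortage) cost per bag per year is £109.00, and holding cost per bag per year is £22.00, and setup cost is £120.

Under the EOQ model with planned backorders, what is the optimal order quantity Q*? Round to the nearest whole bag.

151 bags

Q* = √(2DS/H) · √((H + b)/b)
   = √(2 × 1,750 × 120 / 22) · √((22 + 109) / 109)
   = 138.170 × 1.0963 ≈ 151.47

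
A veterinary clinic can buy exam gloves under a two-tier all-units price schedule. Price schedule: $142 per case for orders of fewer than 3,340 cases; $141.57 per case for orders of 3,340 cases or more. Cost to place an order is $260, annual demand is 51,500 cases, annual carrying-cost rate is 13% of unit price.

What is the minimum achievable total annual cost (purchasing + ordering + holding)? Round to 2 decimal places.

$7,325,598.83

H₁ = 13%×$142 = $18.4600;  H₂ = 13%×$141.57 = $18.4041
EOQ₁ = √(2×51,500×260/18.4600) = 1,204.45  (< 3,340, feasible at tier 1)
EOQ₂ = √(2×51,500×260/18.4041) = 1,206.28  (< 3,340 → use Q = 3,340 at tier-2 price)
TC(tier 1 (EOQ₁), Q≈1,204.5) = $7,335,234.18
TC(tier 2, Q≈3,340.0) = $7,325,598.83
Minimum at tier 2: $7,325,598.83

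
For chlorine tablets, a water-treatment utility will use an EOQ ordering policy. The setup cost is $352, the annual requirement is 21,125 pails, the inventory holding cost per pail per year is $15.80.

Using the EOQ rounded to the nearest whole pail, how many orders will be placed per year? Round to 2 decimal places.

EOQ = √(2DS/H) = √(2 × 21,125 × 352 / 15.8)
    = √(941,265.82) ≈ 970.19 → Q = 970
N = D/Q = 21,125/970 ≈ 21.778 orders/yr

21.78 orders per year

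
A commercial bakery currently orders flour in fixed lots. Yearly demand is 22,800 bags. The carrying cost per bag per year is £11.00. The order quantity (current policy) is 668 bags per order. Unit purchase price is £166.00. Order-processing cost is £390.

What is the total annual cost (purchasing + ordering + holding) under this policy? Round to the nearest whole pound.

£3,801,785

Annual ordering cost = (D/Q)·S = (22,800/668) × 390 = £13,311.38
Annual holding cost  = (Q/2)·H = (668/2) × 11 = £3,674.00
Purchase cost = D·C = 22,800 × 166 = £3,784,800.00
Total = £13,311.38 + £3,674.00 + £3,784,800.00 = £3,801,785.38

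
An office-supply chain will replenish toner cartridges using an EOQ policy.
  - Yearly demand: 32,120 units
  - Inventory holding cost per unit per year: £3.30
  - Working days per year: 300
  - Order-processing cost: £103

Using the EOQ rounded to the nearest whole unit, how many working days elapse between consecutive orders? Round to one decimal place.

2DS/H = 2·32,120·103/3.3 = 2,005,066.67
EOQ = √2,005,066.67 ≈ 1,416.00 → Q = 1,416 units
Days between orders = 300 / (D/Q) = 300 / 22.684 ≈ 13.225

13.2 days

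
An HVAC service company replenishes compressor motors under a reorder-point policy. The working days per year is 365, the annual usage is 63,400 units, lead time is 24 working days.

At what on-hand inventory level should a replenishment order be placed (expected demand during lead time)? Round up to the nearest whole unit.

Daily demand d = 63,400 / 365 = 173.699 units/day
Demand during lead time = 173.699 × 24 = 4,168.77
Reorder point = 4,168.77 → round up

4,169 units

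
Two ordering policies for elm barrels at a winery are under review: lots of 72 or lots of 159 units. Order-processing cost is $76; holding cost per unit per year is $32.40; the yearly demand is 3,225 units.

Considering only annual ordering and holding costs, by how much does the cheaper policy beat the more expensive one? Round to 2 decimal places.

TC(Q) = (D/Q)S + (Q/2)H
TC(72) = (3,225/72)×76 + (72/2)×32.4 = $4,570.57
TC(159) = (3,225/159)×76 + (159/2)×32.4 = $4,117.31
Lots of 159 are cheaper by $453.26.

$453.26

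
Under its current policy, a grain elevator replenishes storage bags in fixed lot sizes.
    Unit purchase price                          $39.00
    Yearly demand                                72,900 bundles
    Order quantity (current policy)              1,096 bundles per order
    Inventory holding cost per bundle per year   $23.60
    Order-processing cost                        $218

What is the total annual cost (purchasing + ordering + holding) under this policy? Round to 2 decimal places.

$2,870,532.98

Ordering: D/Q × S = 72,900/1,096 × $218 = $14,500.18
Holding:  Q/2 × H = 1,096/2 × $23.6 = $12,932.80
Purchase cost = D·C = 72,900 × 39 = $2,843,100.00
Total = $14,500.18 + $12,932.80 + $2,843,100.00 = $2,870,532.98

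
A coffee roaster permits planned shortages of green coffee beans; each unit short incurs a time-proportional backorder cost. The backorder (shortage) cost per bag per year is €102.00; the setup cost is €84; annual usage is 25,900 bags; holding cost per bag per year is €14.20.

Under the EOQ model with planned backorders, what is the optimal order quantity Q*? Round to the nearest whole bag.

Q* = √(2DS/H) · √((H + b)/b)
   = √(2 × 25,900 × 84 / 14.2) · √((14.2 + 102) / 102)
   = 553.554 × 1.0673 ≈ 590.83

591 bags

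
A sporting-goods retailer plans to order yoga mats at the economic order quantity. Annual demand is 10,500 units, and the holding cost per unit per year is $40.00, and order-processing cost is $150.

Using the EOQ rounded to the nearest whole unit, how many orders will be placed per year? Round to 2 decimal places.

37.37 orders per year

EOQ = √(2DS/H) = √(2 × 10,500 × 150 / 40)
    = √(78,750.00) ≈ 280.62 → Q = 281
Orders per year = D/Q = 10,500 / 281 = 37.367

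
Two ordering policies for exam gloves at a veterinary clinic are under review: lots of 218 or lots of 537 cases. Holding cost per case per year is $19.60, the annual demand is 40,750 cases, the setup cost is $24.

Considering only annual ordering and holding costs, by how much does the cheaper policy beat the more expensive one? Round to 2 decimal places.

$461.19

Annual cost at Q: ordering D·S/Q plus holding Q·H/2.
TC(218) = (40,750/218)×24 + (218/2)×19.6 = $6,622.64
TC(537) = (40,750/537)×24 + (537/2)×19.6 = $7,083.83
Cheaper: Q = 218.  Difference = $461.19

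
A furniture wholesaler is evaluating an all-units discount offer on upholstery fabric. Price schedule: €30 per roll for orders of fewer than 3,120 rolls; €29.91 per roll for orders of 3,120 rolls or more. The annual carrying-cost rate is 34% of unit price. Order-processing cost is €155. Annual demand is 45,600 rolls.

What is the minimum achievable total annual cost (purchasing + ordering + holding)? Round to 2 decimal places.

€1,380,007.80

H₁ = 34%×€30 = €10.2000;  H₂ = 34%×€29.91 = €10.1694
EOQ₁ = √(2×45,600×155/10.2000) = 1,177.24  (< 3,120, feasible at tier 1)
EOQ₂ = √(2×45,600×155/10.1694) = 1,179.00  (< 3,120 → use Q = 3,120 at tier-2 price)
TC(tier 1 (EOQ₁), Q≈1,177.2) = €1,380,007.80
TC(tier 2, Q≈3,120.0) = €1,382,025.65
Minimum at tier 1 (EOQ₁): €1,380,007.80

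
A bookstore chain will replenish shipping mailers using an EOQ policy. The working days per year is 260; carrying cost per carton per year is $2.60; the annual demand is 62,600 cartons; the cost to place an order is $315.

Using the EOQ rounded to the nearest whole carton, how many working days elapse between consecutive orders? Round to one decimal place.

16.2 days

EOQ = √(2DS/H) = √(2 × 62,600 × 315 / 2.6)
    = √(15,168,461.54) ≈ 3,894.67 → Q = 3,895 cartons
Cycle time = (working days × Q)/D = (260 × 3,895) / 62,600 = 16.177 days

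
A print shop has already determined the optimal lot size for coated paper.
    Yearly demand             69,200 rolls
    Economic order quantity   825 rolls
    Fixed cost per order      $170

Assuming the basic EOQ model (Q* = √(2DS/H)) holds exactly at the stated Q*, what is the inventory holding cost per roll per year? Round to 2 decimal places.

Since Q* = (2DS/H)^½, squaring gives Q*²·H = 2DS.
H = 2DS / Q² = 2 × 69,200 × 170 / 825² = 34.5682

$34.57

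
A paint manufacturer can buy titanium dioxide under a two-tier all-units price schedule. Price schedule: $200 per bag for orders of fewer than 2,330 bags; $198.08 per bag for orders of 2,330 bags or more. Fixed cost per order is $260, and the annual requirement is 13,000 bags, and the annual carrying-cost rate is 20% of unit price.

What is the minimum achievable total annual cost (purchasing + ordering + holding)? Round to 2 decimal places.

$2,616,443.84

H₁ = 20%×$200 = $40.0000;  H₂ = 20%×$198.08 = $39.6160
EOQ₁ = √(2×13,000×260/40.0000) = 411.10  (< 2,330, feasible at tier 1)
EOQ₂ = √(2×13,000×260/39.6160) = 413.08  (< 2,330 → use Q = 2,330 at tier-2 price)
TC(tier 1 (EOQ₁), Q≈411.1) = $2,616,443.84
TC(tier 2, Q≈2,330.0) = $2,622,643.28
Minimum at tier 1 (EOQ₁): $2,616,443.84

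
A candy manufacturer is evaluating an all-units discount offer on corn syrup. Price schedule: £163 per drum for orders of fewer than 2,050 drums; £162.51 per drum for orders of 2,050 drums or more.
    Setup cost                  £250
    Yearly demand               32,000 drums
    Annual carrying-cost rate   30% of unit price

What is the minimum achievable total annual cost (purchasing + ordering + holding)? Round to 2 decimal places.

£5,243,971.41

H₁ = 30%×£163 = £48.9000;  H₂ = 30%×£162.51 = £48.7530
EOQ₁ = √(2×32,000×250/48.9000) = 572.01  (< 2,050, feasible at tier 1)
EOQ₂ = √(2×32,000×250/48.7530) = 572.87  (< 2,050 → use Q = 2,050 at tier-2 price)
TC(tier 1 (EOQ₁), Q≈572.0) = £5,243,971.41
TC(tier 2, Q≈2,050.0) = £5,254,194.26
Minimum at tier 1 (EOQ₁): £5,243,971.41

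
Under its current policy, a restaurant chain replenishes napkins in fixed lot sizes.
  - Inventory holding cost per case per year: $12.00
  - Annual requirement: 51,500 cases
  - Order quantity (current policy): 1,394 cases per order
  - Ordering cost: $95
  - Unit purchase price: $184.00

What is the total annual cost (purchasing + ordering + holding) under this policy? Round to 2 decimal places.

Orders/yr = 51,500/1,394 = 36.944; ordering cost = 36.944 × $95 = $3,509.68
Average inventory = 1,394/2 = 697; holding cost = 697 × $12 = $8,364.00
Purchase cost = D·C = 51,500 × 184 = $9,476,000.00
Total = $3,509.68 + $8,364.00 + $9,476,000.00 = $9,487,873.68

$9,487,873.68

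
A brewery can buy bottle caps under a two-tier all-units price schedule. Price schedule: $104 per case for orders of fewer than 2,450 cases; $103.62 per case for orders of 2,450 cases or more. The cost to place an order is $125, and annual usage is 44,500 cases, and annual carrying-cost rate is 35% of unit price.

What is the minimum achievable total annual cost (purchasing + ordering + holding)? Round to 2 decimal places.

H₁ = 35%×$104 = $36.4000;  H₂ = 35%×$103.62 = $36.2670
EOQ₁ = √(2×44,500×125/36.4000) = 552.84  (< 2,450, feasible at tier 1)
EOQ₂ = √(2×44,500×125/36.2670) = 553.85  (< 2,450 → use Q = 2,450 at tier-2 price)
TC(tier 1 (EOQ₁), Q≈552.8) = $4,648,123.37
TC(tier 2, Q≈2,450.0) = $4,657,787.48
Minimum at tier 1 (EOQ₁): $4,648,123.37

$4,648,123.37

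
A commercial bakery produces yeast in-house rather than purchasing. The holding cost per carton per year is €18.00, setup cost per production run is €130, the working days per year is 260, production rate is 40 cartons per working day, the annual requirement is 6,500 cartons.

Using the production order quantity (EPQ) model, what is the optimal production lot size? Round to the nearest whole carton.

Daily demand d = 6,500/260 = 25.000; p = 40; 1 − d/p = 0.37500
EPQ = √(2DS / (H(1 − d/p)))
    = √(2 × 6,500 × 130 / (18 × 0.37500)) ≈ 500.37

500 cartons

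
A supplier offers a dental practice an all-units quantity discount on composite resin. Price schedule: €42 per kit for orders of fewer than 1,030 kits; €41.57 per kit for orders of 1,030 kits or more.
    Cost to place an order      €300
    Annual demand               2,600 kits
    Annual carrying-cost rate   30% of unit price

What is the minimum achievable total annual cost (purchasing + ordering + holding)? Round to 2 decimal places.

H₁ = 30%×€42 = €12.6000;  H₂ = 30%×€41.57 = €12.4710
EOQ₁ = √(2×2,600×300/12.6000) = 351.87  (< 1,030, feasible at tier 1)
EOQ₂ = √(2×2,600×300/12.4710) = 353.68  (< 1,030 → use Q = 1,030 at tier-2 price)
TC(tier 1 (EOQ₁), Q≈351.9) = €113,633.51
TC(tier 2, Q≈1,030.0) = €115,261.85
Minimum at tier 1 (EOQ₁): €113,633.51

€113,633.51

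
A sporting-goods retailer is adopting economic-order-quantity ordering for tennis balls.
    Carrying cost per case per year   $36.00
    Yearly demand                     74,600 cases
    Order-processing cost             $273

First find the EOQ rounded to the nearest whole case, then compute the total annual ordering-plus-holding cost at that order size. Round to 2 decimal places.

2DS/H = 2·74,600·273/36 = 1,131,433.33
EOQ = √1,131,433.33 ≈ 1,063.69 → Q = 1,064 cases
Ordering: D/Q × S = 74,600/1,064 × $273 = $19,140.79
Holding:  Q/2 × H = 1,064/2 × $36 = $19,152.00
Total = $19,140.79 + $19,152.00 = $38,292.79

$38,292.79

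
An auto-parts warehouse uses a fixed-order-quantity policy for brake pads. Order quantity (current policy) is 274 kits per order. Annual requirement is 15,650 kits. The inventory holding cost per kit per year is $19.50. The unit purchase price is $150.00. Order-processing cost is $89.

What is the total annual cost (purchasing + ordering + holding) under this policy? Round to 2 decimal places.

$2,355,254.89

Orders/yr = 15,650/274 = 57.117; ordering cost = 57.117 × $89 = $5,083.39
Average inventory = 274/2 = 137; holding cost = 137 × $19.5 = $2,671.50
Purchase cost = D·C = 15,650 × 150 = $2,347,500.00
Total = $5,083.39 + $2,671.50 + $2,347,500.00 = $2,355,254.89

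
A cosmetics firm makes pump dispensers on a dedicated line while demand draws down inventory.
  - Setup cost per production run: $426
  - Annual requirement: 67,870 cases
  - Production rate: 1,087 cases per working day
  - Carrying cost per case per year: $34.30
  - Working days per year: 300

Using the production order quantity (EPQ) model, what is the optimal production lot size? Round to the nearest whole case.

1,459 cases

d = 67,870/300 = 226.2333 cases/day;  effective holding cost H(1 − d/p) = 34.3·(1 − 226.2333/1087) = 27.16127
Q* = √(2DS / H_eff) = √(2·67,870·426 / 27.16127) ≈ 1,459.10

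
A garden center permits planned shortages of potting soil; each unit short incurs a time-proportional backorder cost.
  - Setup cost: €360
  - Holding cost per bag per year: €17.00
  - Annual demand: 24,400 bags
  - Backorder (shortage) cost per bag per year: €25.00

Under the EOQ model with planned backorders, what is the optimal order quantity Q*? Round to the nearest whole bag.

1,318 bags

Basic EOQ = √(2·24,400·360/17) = 1,016.569
Backorder adjustment √((H+b)/b) = √((17+25)/25) = 1.2961
Q* = 1,016.569 × 1.2961 ≈ 1,317.62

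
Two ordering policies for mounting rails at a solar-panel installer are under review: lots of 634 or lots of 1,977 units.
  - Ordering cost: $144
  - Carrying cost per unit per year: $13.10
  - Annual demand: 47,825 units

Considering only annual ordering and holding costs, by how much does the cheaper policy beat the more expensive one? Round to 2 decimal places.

$1,417.65

Annual cost at Q: ordering D·S/Q plus holding Q·H/2.
TC(634) = (47,825/634)×144 + (634/2)×13.1 = $15,015.16
TC(1,977) = (47,825/1,977)×144 + (1,977/2)×13.1 = $16,432.81
|ΔTC| = |$15,015.16 − $16,432.81| = $1,417.65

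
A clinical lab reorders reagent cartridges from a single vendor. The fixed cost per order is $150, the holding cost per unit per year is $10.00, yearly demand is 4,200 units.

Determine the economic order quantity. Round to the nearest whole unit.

2DS/H = 2·4,200·150/10 = 126,000.00
EOQ = √126,000.00 ≈ 354.96

355 units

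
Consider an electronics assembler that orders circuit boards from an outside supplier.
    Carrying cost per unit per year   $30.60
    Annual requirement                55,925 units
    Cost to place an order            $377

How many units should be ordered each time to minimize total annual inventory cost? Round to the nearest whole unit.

Q* = √(2·D·S / H) = √(2·55,925·377 / 30.6) = √1,378,021.2 ≈ 1,173.89

1,174 units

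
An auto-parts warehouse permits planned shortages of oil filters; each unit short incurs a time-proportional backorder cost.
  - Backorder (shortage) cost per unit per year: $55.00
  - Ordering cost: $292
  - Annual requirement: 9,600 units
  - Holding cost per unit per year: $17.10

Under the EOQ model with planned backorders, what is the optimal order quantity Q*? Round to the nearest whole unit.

656 units

Q* = √(2DS/H) · √((H + b)/b)
   = √(2 × 9,600 × 292 / 17.1) · √((17.1 + 55) / 55)
   = 572.590 × 1.1449 ≈ 655.59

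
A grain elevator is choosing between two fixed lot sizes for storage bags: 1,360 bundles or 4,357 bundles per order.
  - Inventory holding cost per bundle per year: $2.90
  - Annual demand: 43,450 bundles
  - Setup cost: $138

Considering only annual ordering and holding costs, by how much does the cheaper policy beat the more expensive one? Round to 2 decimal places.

$1,312.95

For each Q, cost = (D/Q)·S + (Q/2)·H.
TC(1,360) = (43,450/1,360)×138 + (1,360/2)×2.9 = $6,380.90
TC(4,357) = (43,450/4,357)×138 + (4,357/2)×2.9 = $7,693.85
Lots of 1,360 are cheaper by $1,312.95.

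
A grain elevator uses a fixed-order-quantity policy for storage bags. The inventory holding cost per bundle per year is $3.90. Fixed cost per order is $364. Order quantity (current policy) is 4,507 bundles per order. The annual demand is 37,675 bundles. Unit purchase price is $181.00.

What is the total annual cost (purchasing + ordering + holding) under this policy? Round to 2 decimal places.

Ordering: D/Q × S = 37,675/4,507 × $364 = $3,042.76
Holding:  Q/2 × H = 4,507/2 × $3.9 = $8,788.65
Purchase cost = D·C = 37,675 × 181 = $6,819,175.00
Total = $3,042.76 + $8,788.65 + $6,819,175.00 = $6,831,006.41

$6,831,006.41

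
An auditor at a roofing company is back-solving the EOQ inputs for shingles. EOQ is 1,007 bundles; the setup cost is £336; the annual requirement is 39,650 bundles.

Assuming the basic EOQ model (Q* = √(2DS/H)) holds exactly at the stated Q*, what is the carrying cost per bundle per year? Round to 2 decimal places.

From Q* = √(2DS/H) ⇒ Q*² = 2DS/H.
H = 2DS / Q² = 2 × 39,650 × 336 / 1,007² = 26.2757

£26.28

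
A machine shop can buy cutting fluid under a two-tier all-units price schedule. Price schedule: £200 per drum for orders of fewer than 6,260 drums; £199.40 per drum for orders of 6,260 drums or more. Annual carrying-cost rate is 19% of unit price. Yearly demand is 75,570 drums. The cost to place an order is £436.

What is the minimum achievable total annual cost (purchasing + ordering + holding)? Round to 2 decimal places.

£15,164,040.86

H₁ = 19%×£200 = £38.0000;  H₂ = 19%×£199.40 = £37.8860
EOQ₁ = √(2×75,570×436/38.0000) = 1,316.86  (< 6,260, feasible at tier 1)
EOQ₂ = √(2×75,570×436/37.8860) = 1,318.84  (< 6,260 → use Q = 6,260 at tier-2 price)
TC(tier 1 (EOQ₁), Q≈1,316.9) = £15,164,040.86
TC(tier 2, Q≈6,260.0) = £15,192,504.52
Minimum at tier 1 (EOQ₁): £15,164,040.86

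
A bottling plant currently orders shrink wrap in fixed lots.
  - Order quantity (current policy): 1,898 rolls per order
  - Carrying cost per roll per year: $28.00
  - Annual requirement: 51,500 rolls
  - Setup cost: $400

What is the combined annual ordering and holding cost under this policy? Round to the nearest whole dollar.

$37,426

Orders/yr = 51,500/1,898 = 27.134; ordering cost = 27.134 × $400 = $10,853.53
Average inventory = 1,898/2 = 949; holding cost = 949 × $28 = $26,572.00
Total = $10,853.53 + $26,572.00 = $37,425.53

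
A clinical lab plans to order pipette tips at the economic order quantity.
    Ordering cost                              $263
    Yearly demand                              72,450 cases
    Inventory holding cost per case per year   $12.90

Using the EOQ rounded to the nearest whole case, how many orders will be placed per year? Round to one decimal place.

42.1 orders per year

EOQ = √(2DS/H) = √(2 × 72,450 × 263 / 12.9)
    = √(2,954,162.79) ≈ 1,718.77 → Q = 1,719
Orders per year = D/Q = 72,450 / 1,719 = 42.147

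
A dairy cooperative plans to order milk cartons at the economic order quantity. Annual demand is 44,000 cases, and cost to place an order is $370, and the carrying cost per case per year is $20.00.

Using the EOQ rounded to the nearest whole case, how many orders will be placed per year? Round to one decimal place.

34.5 orders per year

Q* = √(2·D·S / H) = √(2·44,000·370 / 20) = √1,628,000.0 ≈ 1,275.93 → Q = 1,276
N = D/Q = 44,000/1,276 ≈ 34.483 orders/yr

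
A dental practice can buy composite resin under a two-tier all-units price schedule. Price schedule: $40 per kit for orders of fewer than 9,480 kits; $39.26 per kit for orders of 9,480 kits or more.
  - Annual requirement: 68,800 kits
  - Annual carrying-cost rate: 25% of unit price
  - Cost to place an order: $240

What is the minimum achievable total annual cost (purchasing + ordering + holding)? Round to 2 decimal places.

$2,749,352.87

H₁ = 25%×$40 = $10.0000;  H₂ = 25%×$39.26 = $9.8150
EOQ₁ = √(2×68,800×240/10.0000) = 1,817.25  (< 9,480, feasible at tier 1)
EOQ₂ = √(2×68,800×240/9.8150) = 1,834.30  (< 9,480 → use Q = 9,480 at tier-2 price)
TC(tier 1 (EOQ₁), Q≈1,817.3) = $2,770,172.51
TC(tier 2, Q≈9,480.0) = $2,749,352.87
Minimum at tier 2: $2,749,352.87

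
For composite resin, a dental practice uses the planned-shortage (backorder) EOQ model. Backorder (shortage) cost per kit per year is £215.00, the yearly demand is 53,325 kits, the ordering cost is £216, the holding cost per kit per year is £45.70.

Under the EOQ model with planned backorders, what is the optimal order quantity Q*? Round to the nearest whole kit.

Basic EOQ = √(2·53,325·216/45.7) = 709.985
Backorder adjustment √((H+b)/b) = √((45.7+215)/215) = 1.1012
Q* = 709.985 × 1.1012 ≈ 781.81

782 kits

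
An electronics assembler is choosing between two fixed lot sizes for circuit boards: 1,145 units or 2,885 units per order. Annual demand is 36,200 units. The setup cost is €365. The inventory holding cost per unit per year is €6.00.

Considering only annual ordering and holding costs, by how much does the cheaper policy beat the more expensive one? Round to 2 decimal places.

€1,739.84

Annual cost at Q: ordering D·S/Q plus holding Q·H/2.
TC(1,145) = (36,200/1,145)×365 + (1,145/2)×6 = €14,974.74
TC(2,885) = (36,200/2,885)×365 + (2,885/2)×6 = €13,234.90
|ΔTC| = |€14,974.74 − €13,234.90| = €1,739.84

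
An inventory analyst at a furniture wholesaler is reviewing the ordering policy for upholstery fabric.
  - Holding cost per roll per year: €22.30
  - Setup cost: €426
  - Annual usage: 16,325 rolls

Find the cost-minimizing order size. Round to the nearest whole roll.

EOQ = √(2DS/H) = √(2 × 16,325 × 426 / 22.3)
    = √(623,717.49) ≈ 789.76

790 rolls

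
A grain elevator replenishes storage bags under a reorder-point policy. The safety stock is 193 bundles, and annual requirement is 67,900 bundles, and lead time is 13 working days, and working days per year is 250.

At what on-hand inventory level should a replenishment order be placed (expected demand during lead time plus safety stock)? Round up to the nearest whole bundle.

3,724 bundles

Daily demand d = 67,900 / 250 = 271.600 bundles/day
Demand during lead time = 271.600 × 13 = 3,530.80
Reorder point = 3,530.80 + 193 = 3,723.80 → round up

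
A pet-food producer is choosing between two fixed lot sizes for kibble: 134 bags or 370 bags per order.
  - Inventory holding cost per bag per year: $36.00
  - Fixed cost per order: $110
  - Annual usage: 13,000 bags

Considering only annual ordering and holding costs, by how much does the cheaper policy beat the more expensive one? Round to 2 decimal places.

For each Q, cost = (D/Q)·S + (Q/2)·H.
TC(134) = (13,000/134)×110 + (134/2)×36 = $13,083.64
TC(370) = (13,000/370)×110 + (370/2)×36 = $10,524.86
|ΔTC| = |$13,083.64 − $10,524.86| = $2,558.78

$2,558.78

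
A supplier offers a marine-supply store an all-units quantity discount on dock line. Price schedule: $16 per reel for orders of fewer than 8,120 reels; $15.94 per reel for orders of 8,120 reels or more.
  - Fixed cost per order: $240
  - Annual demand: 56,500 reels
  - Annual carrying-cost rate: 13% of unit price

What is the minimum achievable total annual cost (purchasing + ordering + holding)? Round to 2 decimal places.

$910,693.08

H₁ = 13%×$16 = $2.0800;  H₂ = 13%×$15.94 = $2.0722
EOQ₁ = √(2×56,500×240/2.0800) = 3,610.88  (< 8,120, feasible at tier 1)
EOQ₂ = √(2×56,500×240/2.0722) = 3,617.67  (< 8,120 → use Q = 8,120 at tier-2 price)
TC(tier 1 (EOQ₁), Q≈3,610.9) = $911,510.63
TC(tier 2, Q≈8,120.0) = $910,693.08
Minimum at tier 2: $910,693.08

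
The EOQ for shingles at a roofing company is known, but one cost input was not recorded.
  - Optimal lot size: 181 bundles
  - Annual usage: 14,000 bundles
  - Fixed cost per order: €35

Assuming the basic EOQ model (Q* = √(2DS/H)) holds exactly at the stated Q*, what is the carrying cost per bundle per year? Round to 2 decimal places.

€29.91

From Q* = √(2DS/H) ⇒ Q*² = 2DS/H.
H = 2DS / Q² = 2 × 14,000 × 35 / 181² = 29.9136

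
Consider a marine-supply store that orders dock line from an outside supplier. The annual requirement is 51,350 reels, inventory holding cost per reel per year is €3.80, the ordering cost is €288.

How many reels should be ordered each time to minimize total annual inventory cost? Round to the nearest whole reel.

2,790 reels

EOQ = √(2DS/H) = √(2 × 51,350 × 288 / 3.8)
    = √(7,783,578.95) ≈ 2,789.91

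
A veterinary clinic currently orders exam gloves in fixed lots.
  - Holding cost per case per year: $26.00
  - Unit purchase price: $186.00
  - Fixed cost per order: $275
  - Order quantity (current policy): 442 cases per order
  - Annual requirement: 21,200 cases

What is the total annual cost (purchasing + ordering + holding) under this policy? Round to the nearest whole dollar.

$3,962,136

Ordering: D/Q × S = 21,200/442 × $275 = $13,190.05
Holding:  Q/2 × H = 442/2 × $26 = $5,746.00
Purchase cost = D·C = 21,200 × 186 = $3,943,200.00
Total = $13,190.05 + $5,746.00 + $3,943,200.00 = $3,962,136.05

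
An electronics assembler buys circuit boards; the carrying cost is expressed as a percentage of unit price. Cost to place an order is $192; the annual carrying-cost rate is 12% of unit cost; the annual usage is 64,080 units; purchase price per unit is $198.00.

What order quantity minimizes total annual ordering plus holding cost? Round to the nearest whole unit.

Carrying cost H = $198 × 12% = $23.7600/unit/yr
Q* = √(2·D·S / H) = √(2·64,080·192 / 23.76) = √1,035,636.4 ≈ 1,017.66

1,018 units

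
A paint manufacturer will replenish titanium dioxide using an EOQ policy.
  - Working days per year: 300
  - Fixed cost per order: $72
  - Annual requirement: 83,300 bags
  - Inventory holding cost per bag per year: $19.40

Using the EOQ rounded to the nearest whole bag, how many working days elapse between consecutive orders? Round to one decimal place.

Q* = √(2·D·S / H) = √(2·83,300·72 / 19.4) = √618,309.3 ≈ 786.33 → Q = 786 bags
Cycle time = (working days × Q)/D = (300 × 786) / 83,300 = 2.831 days

2.8 days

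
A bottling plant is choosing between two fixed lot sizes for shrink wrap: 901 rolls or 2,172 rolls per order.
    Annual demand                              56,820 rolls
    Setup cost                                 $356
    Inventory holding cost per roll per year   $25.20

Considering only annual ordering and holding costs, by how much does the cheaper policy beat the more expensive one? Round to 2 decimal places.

$2,877.12

For each Q, cost = (D/Q)·S + (Q/2)·H.
TC(901) = (56,820/901)×356 + (901/2)×25.2 = $33,803.12
TC(2,172) = (56,820/2,172)×356 + (2,172/2)×25.2 = $36,680.24
Cheaper: Q = 901.  Difference = $2,877.12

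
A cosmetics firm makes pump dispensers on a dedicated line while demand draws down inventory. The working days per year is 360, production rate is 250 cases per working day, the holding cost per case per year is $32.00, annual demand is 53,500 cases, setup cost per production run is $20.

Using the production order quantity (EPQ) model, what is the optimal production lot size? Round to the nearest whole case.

406 cases

Daily demand d = 53,500/360 = 148.611; p = 250; 1 − d/p = 0.40556
EPQ = √(2DS / (H(1 − d/p)))
    = √(2 × 53,500 × 20 / (32 × 0.40556)) ≈ 406.08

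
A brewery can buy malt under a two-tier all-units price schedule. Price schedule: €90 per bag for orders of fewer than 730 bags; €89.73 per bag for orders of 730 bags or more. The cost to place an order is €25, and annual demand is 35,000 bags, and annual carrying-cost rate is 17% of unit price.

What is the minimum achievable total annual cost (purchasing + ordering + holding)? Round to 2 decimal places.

H₁ = 17%×€90 = €15.3000;  H₂ = 17%×€89.73 = €15.2541
EOQ₁ = √(2×35,000×25/15.3000) = 338.20  (< 730, feasible at tier 1)
EOQ₂ = √(2×35,000×25/15.2541) = 338.71  (< 730 → use Q = 730 at tier-2 price)
TC(tier 1 (EOQ₁), Q≈338.2) = €3,155,174.46
TC(tier 2, Q≈730.0) = €3,147,316.38
Minimum at tier 2: €3,147,316.38

€3,147,316.38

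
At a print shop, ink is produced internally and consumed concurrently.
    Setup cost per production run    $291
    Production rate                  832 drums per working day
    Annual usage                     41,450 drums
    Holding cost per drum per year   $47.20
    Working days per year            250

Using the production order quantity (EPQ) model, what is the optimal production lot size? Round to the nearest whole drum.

d = 41,450/250 = 165.8000 drums/day;  effective holding cost H(1 − d/p) = 47.2·(1 − 165.8000/832) = 37.79404
Q* = √(2DS / H_eff) = √(2·41,450·291 / 37.79404) ≈ 798.94

799 drums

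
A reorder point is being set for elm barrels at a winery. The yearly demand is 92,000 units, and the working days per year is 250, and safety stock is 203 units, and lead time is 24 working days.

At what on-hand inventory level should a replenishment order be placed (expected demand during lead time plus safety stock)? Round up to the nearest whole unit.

9,035 units

Daily demand d = 92,000 / 250 = 368.000 units/day
Demand during lead time = 368.000 × 24 = 8,832.00
Reorder point = 8,832.00 + 203 = 9,035.00 → round up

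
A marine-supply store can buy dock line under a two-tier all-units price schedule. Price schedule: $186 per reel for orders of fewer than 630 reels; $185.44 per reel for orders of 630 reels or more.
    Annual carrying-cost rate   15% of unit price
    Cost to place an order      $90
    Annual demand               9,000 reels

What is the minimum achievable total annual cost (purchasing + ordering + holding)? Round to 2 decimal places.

H₁ = 15%×$186 = $27.9000;  H₂ = 15%×$185.44 = $27.8160
EOQ₁ = √(2×9,000×90/27.9000) = 240.97  (< 630, feasible at tier 1)
EOQ₂ = √(2×9,000×90/27.8160) = 241.33  (< 630 → use Q = 630 at tier-2 price)
TC(tier 1 (EOQ₁), Q≈241.0) = $1,680,722.95
TC(tier 2, Q≈630.0) = $1,679,007.75
Minimum at tier 2: $1,679,007.75

$1,679,007.75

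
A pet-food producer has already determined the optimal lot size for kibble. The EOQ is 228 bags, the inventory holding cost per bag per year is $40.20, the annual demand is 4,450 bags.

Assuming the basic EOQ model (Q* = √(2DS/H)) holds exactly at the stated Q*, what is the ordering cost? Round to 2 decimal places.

EOQ relation: Q² = 2DS/H, so rearrange for the unknown.
S = Q²H / (2D) = 228² × 40.2 / (2 × 4,450) = 234.8041

$234.80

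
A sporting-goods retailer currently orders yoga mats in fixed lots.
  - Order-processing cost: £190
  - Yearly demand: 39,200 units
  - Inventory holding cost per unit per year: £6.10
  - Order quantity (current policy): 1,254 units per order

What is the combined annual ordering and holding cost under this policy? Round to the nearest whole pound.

Ordering: D/Q × S = 39,200/1,254 × £190 = £5,939.39
Holding:  Q/2 × H = 1,254/2 × £6.1 = £3,824.70
Total = £5,939.39 + £3,824.70 = £9,764.09

£9,764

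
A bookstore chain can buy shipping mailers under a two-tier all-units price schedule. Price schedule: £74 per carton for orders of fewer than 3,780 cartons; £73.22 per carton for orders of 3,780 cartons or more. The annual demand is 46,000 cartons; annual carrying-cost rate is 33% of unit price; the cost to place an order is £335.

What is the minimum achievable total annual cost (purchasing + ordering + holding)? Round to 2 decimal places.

£3,417,864.03

H₁ = 33%×£74 = £24.4200;  H₂ = 33%×£73.22 = £24.1626
EOQ₁ = √(2×46,000×335/24.4200) = 1,123.42  (< 3,780, feasible at tier 1)
EOQ₂ = √(2×46,000×335/24.1626) = 1,129.39  (< 3,780 → use Q = 3,780 at tier-2 price)
TC(tier 1 (EOQ₁), Q≈1,123.4) = £3,431,434.00
TC(tier 2, Q≈3,780.0) = £3,417,864.03
Minimum at tier 2: £3,417,864.03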